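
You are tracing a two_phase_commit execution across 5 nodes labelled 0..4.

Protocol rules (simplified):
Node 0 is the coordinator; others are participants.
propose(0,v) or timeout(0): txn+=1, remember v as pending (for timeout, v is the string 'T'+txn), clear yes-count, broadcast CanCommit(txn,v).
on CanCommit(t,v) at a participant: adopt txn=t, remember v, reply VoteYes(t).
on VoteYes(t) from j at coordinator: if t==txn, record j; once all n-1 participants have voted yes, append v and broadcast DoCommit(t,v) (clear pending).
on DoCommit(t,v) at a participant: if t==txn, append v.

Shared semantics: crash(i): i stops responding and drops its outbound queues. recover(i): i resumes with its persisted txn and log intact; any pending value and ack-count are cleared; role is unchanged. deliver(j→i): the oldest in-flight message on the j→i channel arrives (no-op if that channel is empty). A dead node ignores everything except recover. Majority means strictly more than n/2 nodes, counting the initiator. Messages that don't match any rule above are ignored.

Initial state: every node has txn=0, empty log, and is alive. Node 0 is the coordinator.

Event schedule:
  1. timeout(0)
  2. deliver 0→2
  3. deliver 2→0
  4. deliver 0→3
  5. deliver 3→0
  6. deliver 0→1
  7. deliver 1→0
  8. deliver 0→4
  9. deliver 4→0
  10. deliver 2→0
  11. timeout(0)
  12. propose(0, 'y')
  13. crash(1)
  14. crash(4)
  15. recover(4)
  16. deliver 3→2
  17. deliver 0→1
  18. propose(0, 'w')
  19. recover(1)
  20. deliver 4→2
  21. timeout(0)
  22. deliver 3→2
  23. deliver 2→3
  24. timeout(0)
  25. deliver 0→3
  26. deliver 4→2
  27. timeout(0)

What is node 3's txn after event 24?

1. timeout(0):  <0:coor t1 ->
2. deliver 0→2:  <2:part t1 ->
3. deliver 2→0:  nop
4. deliver 0→3:  <3:part t1 ->
5. deliver 3→0:  nop
6. deliver 0→1:  <1:part t1 ->
7. deliver 1→0:  nop
8. deliver 0→4:  <4:part t1 ->
9. deliver 4→0:  <0:coor t1 T1>
10. deliver 2→0:  nop
11. timeout(0):  <0:coor t2 T1>
12. propose(0,'y'):  <0:coor t3 T1>
13. crash(1):  <1:✗part t1 ->
14. crash(4):  <4:✗part t1 ->
15. recover(4):  <4:part t1 ->
16. deliver 3→2:  nop
17. deliver 0→1:  nop
18. propose(0,'w'):  <0:coor t4 T1>
19. recover(1):  <1:part t1 ->
20. deliver 4→2:  nop
21. timeout(0):  <0:coor t5 T1>
22. deliver 3→2:  nop
23. deliver 2→3:  nop
24. timeout(0):  <0:coor t6 T1>

1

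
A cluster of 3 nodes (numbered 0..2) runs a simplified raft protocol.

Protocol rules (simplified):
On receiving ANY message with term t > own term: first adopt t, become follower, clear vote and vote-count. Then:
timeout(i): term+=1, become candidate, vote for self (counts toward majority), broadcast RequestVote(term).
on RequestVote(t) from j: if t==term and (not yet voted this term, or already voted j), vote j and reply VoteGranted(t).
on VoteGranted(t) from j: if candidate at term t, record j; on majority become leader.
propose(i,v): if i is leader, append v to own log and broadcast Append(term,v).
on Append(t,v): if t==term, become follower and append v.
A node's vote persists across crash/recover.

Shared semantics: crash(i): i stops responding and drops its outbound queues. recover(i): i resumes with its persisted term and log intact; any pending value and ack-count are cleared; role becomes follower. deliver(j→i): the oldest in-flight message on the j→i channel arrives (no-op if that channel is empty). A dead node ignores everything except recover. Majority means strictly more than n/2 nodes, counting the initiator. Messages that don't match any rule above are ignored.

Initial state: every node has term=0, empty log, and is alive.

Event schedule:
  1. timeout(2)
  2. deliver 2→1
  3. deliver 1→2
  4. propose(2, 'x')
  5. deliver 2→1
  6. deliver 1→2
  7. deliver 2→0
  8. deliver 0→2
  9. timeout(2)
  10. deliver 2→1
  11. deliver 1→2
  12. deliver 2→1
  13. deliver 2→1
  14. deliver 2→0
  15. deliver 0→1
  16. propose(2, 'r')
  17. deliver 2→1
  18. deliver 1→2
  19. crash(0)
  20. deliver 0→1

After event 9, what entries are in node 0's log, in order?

[1] timeout(2) → N2(cand t1 [-])
[2] deliver 2→1 → N1(foll t1 [-])
[3] deliver 1→2 → N2(lead t1 [-])
[4] propose(2,'x') → N2(lead t1 [x])
[5] deliver 2→1 → N1(foll t1 [x])
[6] deliver 1→2 → ∅
[7] deliver 2→0 → N0(foll t1 [-])
[8] deliver 0→2 → ∅
[9] timeout(2) → N2(cand t2 [x])

empty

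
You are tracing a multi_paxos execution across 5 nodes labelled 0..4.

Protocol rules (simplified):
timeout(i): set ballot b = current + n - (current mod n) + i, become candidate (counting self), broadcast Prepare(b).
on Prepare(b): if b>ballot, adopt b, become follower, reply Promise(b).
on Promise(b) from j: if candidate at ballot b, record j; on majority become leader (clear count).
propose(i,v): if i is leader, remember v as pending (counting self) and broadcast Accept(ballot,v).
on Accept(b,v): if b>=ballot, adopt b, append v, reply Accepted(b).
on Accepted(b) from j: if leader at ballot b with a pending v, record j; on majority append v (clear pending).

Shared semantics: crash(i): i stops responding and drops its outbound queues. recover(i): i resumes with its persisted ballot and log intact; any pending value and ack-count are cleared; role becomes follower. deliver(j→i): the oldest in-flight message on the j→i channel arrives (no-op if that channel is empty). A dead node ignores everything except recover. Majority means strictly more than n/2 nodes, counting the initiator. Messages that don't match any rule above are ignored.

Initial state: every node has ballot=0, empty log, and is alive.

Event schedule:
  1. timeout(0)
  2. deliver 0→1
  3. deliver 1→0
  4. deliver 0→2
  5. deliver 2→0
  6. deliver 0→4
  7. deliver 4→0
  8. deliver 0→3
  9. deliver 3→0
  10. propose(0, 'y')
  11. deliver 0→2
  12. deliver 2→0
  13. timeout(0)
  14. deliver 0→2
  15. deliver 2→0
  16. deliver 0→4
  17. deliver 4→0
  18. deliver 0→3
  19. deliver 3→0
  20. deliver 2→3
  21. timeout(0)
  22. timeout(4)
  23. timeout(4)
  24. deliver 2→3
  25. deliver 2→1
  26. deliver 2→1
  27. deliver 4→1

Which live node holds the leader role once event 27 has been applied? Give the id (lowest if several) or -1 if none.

[1] timeout(0) → N0(cand b5 [-])
[2] deliver 0→1 → N1(foll b5 [-])
[3] deliver 1→0 → ∅
[4] deliver 0→2 → N2(foll b5 [-])
[5] deliver 2→0 → N0(lead b5 [-])
[6] deliver 0→4 → N4(foll b5 [-])
[7] deliver 4→0 → ∅
[8] deliver 0→3 → N3(foll b5 [-])
[9] deliver 3→0 → ∅
[10] propose(0,'y') → ∅
[11] deliver 0→2 → N2(foll b5 [y])
[12] deliver 2→0 → ∅
[13] timeout(0) → N0(cand b10 [-])
[14] deliver 0→2 → N2(foll b10 [y])
[15] deliver 2→0 → ∅
[16] deliver 0→4 → N4(foll b5 [y])
[17] deliver 4→0 → ∅
[18] deliver 0→3 → N3(foll b5 [y])
[19] deliver 3→0 → ∅
[20] deliver 2→3 → ∅
[21] timeout(0) → N0(cand b15 [-])
[22] timeout(4) → N4(cand b14 [y])
[23] timeout(4) → N4(cand b19 [y])
[24] deliver 2→3 → ∅
[25] deliver 2→1 → ∅
[26] deliver 2→1 → ∅
[27] deliver 4→1 → N1(foll b14 [-])

-1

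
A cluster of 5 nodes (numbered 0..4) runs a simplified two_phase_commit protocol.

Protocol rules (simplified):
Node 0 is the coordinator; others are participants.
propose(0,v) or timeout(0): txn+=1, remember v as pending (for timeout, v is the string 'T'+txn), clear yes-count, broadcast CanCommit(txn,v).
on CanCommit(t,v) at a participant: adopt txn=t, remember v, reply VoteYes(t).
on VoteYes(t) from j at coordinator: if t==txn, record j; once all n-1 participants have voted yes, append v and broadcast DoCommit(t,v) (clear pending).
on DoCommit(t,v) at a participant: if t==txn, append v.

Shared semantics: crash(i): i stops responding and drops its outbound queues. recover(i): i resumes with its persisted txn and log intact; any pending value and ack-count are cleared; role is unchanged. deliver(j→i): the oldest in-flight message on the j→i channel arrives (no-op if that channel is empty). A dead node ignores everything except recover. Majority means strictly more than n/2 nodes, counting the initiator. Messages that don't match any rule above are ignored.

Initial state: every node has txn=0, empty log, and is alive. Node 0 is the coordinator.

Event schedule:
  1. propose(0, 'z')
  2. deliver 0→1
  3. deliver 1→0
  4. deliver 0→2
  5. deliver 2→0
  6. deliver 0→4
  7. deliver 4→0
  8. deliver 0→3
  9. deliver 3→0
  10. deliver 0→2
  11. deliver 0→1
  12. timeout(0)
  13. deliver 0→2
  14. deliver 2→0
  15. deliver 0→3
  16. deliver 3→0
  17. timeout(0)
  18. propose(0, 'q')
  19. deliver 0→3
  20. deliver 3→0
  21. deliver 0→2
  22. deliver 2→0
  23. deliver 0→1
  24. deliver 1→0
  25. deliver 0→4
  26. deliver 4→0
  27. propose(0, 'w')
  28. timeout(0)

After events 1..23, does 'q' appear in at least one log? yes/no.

step 1 propose(0,'z'): 0={coor,t=1,log=-}
step 2 deliver 0→1: 1={part,t=1,log=-}
step 3 deliver 1→0: —
step 4 deliver 0→2: 2={part,t=1,log=-}
step 5 deliver 2→0: —
step 6 deliver 0→4: 4={part,t=1,log=-}
step 7 deliver 4→0: —
step 8 deliver 0→3: 3={part,t=1,log=-}
step 9 deliver 3→0: 0={coor,t=1,log=z}
step 10 deliver 0→2: 2={part,t=1,log=z}
step 11 deliver 0→1: 1={part,t=1,log=z}
step 12 timeout(0): 0={coor,t=2,log=z}
step 13 deliver 0→2: 2={part,t=2,log=z}
step 14 deliver 2→0: —
step 15 deliver 0→3: 3={part,t=1,log=z}
step 16 deliver 3→0: —
step 17 timeout(0): 0={coor,t=3,log=z}
step 18 propose(0,'q'): 0={coor,t=4,log=z}
step 19 deliver 0→3: 3={part,t=2,log=z}
step 20 deliver 3→0: —
step 21 deliver 0→2: 2={part,t=3,log=z}
step 22 deliver 2→0: —
step 23 deliver 0→1: 1={part,t=2,log=z}

no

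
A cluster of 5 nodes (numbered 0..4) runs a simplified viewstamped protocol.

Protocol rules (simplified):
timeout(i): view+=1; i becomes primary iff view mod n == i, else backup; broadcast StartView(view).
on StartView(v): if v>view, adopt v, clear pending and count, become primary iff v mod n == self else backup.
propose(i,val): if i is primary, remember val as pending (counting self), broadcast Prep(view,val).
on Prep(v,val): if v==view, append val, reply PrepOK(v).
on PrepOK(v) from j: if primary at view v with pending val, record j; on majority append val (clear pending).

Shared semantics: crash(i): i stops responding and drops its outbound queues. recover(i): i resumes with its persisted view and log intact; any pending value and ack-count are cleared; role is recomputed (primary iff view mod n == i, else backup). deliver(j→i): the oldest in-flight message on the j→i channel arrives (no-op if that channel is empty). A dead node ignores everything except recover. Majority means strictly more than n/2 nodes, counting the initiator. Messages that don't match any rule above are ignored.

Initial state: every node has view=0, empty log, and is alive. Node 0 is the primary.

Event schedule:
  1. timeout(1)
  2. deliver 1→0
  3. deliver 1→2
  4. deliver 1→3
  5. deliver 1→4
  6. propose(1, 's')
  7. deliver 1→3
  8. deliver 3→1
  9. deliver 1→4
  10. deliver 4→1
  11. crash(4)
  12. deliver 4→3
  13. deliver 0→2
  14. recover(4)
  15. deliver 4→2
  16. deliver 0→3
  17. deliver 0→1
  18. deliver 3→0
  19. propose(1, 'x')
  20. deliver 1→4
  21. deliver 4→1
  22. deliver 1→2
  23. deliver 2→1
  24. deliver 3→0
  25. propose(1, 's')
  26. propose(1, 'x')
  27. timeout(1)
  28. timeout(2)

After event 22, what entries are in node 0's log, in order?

empty

after 1 — timeout(1): n1:prim/v1/[-]
after 2 — deliver 1→0: n0:back/v1/[-]
after 3 — deliver 1→2: n2:back/v1/[-]
after 4 — deliver 1→3: n3:back/v1/[-]
after 5 — deliver 1→4: n4:back/v1/[-]
after 6 — propose(1,'s'): ·
after 7 — deliver 1→3: n3:back/v1/[s]
after 8 — deliver 3→1: ·
after 9 — deliver 1→4: n4:back/v1/[s]
after 10 — deliver 4→1: n1:prim/v1/[s]
after 11 — crash(4): n4:✗back/v1/[s]
after 12 — deliver 4→3: ·
after 13 — deliver 0→2: ·
after 14 — recover(4): n4:back/v1/[s]
after 15 — deliver 4→2: ·
after 16 — deliver 0→3: ·
after 17 — deliver 0→1: ·
after 18 — deliver 3→0: ·
after 19 — propose(1,'x'): ·
after 20 — deliver 1→4: n4:back/v1/[s,x]
after 21 — deliver 4→1: ·
after 22 — deliver 1→2: n2:back/v1/[s]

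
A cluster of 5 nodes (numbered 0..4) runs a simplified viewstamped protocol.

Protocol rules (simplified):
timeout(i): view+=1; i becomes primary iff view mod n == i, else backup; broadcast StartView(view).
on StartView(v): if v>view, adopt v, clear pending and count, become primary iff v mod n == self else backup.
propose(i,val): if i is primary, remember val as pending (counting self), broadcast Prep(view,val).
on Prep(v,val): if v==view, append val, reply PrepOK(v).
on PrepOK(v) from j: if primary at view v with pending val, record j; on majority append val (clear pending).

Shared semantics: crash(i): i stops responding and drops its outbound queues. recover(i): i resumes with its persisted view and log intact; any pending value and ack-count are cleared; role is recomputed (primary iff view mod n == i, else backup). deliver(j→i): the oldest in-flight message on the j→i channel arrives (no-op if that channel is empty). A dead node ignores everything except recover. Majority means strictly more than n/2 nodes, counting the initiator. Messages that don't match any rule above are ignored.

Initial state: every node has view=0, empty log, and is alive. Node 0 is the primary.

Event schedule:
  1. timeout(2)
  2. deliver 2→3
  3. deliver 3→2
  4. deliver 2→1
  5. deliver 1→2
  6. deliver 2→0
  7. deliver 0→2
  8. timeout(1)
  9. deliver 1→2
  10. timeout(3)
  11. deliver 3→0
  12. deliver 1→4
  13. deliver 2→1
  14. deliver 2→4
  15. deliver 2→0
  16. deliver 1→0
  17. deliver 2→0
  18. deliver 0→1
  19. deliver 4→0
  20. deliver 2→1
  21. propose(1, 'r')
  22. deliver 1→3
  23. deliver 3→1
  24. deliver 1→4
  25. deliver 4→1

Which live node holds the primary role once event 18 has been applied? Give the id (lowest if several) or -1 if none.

2

1. timeout(2):  <2:back v1 ->
2. deliver 2→3:  <3:back v1 ->
3. deliver 3→2:  nop
4. deliver 2→1:  <1:prim v1 ->
5. deliver 1→2:  nop
6. deliver 2→0:  <0:back v1 ->
7. deliver 0→2:  nop
8. timeout(1):  <1:back v2 ->
9. deliver 1→2:  <2:prim v2 ->
10. timeout(3):  <3:back v2 ->
11. deliver 3→0:  <0:back v2 ->
12. deliver 1→4:  <4:back v2 ->
13. deliver 2→1:  nop
14. deliver 2→4:  nop
15. deliver 2→0:  nop
16. deliver 1→0:  nop
17. deliver 2→0:  nop
18. deliver 0→1:  nop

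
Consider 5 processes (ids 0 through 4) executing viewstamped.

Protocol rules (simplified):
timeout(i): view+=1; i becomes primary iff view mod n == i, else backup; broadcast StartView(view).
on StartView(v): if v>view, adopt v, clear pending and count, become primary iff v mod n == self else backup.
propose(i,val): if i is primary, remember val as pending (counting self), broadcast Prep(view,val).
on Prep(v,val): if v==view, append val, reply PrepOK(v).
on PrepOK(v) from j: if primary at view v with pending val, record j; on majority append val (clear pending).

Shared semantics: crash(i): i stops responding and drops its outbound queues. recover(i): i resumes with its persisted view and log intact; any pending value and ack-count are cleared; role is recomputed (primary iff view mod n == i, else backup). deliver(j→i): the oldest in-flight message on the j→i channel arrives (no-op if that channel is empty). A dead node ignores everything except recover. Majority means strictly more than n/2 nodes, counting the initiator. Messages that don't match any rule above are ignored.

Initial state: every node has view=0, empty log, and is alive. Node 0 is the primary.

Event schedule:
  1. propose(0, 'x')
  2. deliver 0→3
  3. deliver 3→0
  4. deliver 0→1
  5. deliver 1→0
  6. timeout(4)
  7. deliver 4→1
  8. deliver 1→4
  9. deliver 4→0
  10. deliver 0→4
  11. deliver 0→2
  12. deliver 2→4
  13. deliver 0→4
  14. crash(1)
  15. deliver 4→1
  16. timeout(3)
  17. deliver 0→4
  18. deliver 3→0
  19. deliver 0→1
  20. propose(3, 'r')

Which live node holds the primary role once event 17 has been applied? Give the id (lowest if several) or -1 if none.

1. propose(0,'x'):  nop
2. deliver 0→3:  <3:back v0 x>
3. deliver 3→0:  nop
4. deliver 0→1:  <1:back v0 x>
5. deliver 1→0:  <0:prim v0 x>
6. timeout(4):  <4:back v1 ->
7. deliver 4→1:  <1:prim v1 x>
8. deliver 1→4:  nop
9. deliver 4→0:  <0:back v1 x>
10. deliver 0→4:  nop
11. deliver 0→2:  <2:back v0 x>
12. deliver 2→4:  nop
13. deliver 0→4:  nop
14. crash(1):  <1:✗prim v1 x>
15. deliver 4→1:  nop
16. timeout(3):  <3:back v1 x>
17. deliver 0→4:  nop

-1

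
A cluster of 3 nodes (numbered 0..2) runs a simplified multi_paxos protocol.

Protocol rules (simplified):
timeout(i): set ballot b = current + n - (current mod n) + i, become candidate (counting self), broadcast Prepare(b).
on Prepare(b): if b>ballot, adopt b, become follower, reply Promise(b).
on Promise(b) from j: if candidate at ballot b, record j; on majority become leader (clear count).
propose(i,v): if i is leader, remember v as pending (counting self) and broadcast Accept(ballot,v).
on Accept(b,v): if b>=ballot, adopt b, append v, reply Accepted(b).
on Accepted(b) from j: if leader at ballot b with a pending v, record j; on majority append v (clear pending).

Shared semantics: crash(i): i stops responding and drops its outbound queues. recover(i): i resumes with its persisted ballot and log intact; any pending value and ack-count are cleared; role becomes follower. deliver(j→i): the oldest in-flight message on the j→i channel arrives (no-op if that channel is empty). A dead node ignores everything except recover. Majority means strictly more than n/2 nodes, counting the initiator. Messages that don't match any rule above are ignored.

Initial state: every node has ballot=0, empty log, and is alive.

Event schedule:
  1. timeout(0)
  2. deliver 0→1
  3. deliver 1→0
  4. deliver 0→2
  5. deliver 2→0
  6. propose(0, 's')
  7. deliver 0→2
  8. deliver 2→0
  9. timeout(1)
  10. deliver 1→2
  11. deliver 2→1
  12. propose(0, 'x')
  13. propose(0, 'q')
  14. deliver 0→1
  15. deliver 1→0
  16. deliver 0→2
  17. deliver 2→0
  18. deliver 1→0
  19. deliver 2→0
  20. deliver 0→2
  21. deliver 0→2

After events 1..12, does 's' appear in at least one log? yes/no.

yes

1. timeout(0):  <0:cand b3 ->
2. deliver 0→1:  <1:foll b3 ->
3. deliver 1→0:  <0:lead b3 ->
4. deliver 0→2:  <2:foll b3 ->
5. deliver 2→0:  nop
6. propose(0,'s'):  nop
7. deliver 0→2:  <2:foll b3 s>
8. deliver 2→0:  <0:lead b3 s>
9. timeout(1):  <1:cand b7 ->
10. deliver 1→2:  <2:foll b7 s>
11. deliver 2→1:  <1:lead b7 ->
12. propose(0,'x'):  nop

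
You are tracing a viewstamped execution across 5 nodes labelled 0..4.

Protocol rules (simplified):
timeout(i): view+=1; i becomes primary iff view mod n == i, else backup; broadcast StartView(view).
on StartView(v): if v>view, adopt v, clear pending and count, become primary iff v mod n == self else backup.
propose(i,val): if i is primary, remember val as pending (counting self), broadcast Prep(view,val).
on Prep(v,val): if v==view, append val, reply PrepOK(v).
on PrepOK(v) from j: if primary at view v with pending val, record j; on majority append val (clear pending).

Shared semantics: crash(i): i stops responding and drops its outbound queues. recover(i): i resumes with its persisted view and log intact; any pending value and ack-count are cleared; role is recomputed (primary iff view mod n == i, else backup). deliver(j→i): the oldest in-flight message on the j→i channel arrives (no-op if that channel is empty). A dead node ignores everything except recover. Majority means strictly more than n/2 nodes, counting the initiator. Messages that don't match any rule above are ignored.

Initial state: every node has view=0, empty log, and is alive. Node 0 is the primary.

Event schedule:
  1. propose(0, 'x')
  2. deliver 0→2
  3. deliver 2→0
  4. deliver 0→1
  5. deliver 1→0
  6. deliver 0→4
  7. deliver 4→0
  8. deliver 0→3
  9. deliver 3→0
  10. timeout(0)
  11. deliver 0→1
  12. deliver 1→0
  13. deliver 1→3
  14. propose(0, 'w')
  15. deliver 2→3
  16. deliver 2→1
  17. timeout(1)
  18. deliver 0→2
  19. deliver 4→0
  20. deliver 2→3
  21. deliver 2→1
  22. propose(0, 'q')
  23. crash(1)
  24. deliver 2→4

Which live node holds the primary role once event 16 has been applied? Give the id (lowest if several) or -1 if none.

[1] propose(0,'x') → ∅
[2] deliver 0→2 → N2(back v0 [x])
[3] deliver 2→0 → ∅
[4] deliver 0→1 → N1(back v0 [x])
[5] deliver 1→0 → N0(prim v0 [x])
[6] deliver 0→4 → N4(back v0 [x])
[7] deliver 4→0 → ∅
[8] deliver 0→3 → N3(back v0 [x])
[9] deliver 3→0 → ∅
[10] timeout(0) → N0(back v1 [x])
[11] deliver 0→1 → N1(prim v1 [x])
[12] deliver 1→0 → ∅
[13] deliver 1→3 → ∅
[14] propose(0,'w') → ∅
[15] deliver 2→3 → ∅
[16] deliver 2→1 → ∅

1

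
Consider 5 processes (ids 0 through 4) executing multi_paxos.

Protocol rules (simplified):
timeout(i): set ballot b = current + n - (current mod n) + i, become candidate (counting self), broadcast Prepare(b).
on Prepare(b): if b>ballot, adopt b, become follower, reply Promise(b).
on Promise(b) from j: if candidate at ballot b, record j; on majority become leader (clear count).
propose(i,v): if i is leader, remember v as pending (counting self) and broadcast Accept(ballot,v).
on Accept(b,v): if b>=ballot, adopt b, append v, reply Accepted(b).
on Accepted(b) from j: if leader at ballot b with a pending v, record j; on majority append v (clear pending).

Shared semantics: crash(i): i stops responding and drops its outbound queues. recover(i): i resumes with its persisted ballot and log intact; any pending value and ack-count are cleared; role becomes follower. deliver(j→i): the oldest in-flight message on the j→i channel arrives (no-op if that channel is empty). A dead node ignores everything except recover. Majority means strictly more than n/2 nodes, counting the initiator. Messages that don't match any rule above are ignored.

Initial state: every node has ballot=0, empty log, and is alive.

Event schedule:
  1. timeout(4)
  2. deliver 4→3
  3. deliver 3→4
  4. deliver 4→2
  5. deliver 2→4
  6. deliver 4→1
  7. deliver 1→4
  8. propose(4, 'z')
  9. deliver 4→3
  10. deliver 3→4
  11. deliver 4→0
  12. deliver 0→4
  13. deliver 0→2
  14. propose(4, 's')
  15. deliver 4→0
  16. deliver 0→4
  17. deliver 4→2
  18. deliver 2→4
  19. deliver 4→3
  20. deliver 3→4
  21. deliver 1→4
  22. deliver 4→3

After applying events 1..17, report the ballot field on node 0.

9

e1 timeout(4): 4[cand,b=9,-]
e2 deliver 4→3: 3[foll,b=9,-]
e3 deliver 3→4: ·
e4 deliver 4→2: 2[foll,b=9,-]
e5 deliver 2→4: 4[lead,b=9,-]
e6 deliver 4→1: 1[foll,b=9,-]
e7 deliver 1→4: ·
e8 propose(4,'z'): ·
e9 deliver 4→3: 3[foll,b=9,z]
e10 deliver 3→4: ·
e11 deliver 4→0: 0[foll,b=9,-]
e12 deliver 0→4: ·
e13 deliver 0→2: ·
e14 propose(4,'s'): ·
e15 deliver 4→0: 0[foll,b=9,z]
e16 deliver 0→4: ·
e17 deliver 4→2: 2[foll,b=9,z]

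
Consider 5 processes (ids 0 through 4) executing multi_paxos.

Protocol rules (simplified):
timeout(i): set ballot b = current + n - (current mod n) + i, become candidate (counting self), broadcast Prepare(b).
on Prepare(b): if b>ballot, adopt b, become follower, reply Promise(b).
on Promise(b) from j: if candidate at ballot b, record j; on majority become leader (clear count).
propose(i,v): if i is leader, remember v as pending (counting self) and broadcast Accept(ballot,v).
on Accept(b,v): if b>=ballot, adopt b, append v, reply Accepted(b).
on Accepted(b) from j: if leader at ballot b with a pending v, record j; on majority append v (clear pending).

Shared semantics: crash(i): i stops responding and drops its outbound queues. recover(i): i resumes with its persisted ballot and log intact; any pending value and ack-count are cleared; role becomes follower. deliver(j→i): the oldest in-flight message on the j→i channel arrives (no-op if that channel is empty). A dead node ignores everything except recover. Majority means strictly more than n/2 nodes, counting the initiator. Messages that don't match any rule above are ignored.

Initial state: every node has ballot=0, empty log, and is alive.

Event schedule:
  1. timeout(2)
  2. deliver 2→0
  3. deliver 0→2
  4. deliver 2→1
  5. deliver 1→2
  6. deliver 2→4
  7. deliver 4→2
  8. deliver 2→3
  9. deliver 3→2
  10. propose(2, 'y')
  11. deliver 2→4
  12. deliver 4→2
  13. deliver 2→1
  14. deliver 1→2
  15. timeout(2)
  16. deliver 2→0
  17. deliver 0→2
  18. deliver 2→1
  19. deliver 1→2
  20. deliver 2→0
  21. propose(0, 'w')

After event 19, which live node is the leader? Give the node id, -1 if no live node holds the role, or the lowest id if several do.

-1

[1] timeout(2) → N2(cand b7 [-])
[2] deliver 2→0 → N0(foll b7 [-])
[3] deliver 0→2 → ∅
[4] deliver 2→1 → N1(foll b7 [-])
[5] deliver 1→2 → N2(lead b7 [-])
[6] deliver 2→4 → N4(foll b7 [-])
[7] deliver 4→2 → ∅
[8] deliver 2→3 → N3(foll b7 [-])
[9] deliver 3→2 → ∅
[10] propose(2,'y') → ∅
[11] deliver 2→4 → N4(foll b7 [y])
[12] deliver 4→2 → ∅
[13] deliver 2→1 → N1(foll b7 [y])
[14] deliver 1→2 → N2(lead b7 [y])
[15] timeout(2) → N2(cand b12 [y])
[16] deliver 2→0 → N0(foll b7 [y])
[17] deliver 0→2 → ∅
[18] deliver 2→1 → N1(foll b12 [y])
[19] deliver 1→2 → ∅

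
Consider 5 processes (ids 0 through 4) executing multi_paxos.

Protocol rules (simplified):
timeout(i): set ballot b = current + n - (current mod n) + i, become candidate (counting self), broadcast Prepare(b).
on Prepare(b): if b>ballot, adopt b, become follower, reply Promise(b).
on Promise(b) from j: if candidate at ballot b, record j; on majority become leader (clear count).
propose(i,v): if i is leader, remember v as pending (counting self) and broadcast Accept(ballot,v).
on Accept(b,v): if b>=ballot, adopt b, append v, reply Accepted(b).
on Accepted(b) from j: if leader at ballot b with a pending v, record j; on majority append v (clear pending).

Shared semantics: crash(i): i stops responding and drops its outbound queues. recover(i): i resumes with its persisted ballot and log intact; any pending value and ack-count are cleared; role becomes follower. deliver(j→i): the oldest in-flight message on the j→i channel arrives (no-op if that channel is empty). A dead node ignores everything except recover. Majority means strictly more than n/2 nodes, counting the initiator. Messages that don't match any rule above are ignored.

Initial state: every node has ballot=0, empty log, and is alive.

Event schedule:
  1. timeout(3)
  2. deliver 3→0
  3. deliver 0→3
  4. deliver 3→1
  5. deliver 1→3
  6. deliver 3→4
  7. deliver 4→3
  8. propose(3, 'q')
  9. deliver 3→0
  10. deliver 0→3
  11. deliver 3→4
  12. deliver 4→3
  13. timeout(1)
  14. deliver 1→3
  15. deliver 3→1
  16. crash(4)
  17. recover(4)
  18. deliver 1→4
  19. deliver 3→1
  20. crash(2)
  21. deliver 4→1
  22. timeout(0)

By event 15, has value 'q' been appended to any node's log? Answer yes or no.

yes

1. timeout(3):  <3:cand b8 ->
2. deliver 3→0:  <0:foll b8 ->
3. deliver 0→3:  nop
4. deliver 3→1:  <1:foll b8 ->
5. deliver 1→3:  <3:lead b8 ->
6. deliver 3→4:  <4:foll b8 ->
7. deliver 4→3:  nop
8. propose(3,'q'):  nop
9. deliver 3→0:  <0:foll b8 q>
10. deliver 0→3:  nop
11. deliver 3→4:  <4:foll b8 q>
12. deliver 4→3:  <3:lead b8 q>
13. timeout(1):  <1:cand b11 ->
14. deliver 1→3:  <3:foll b11 q>
15. deliver 3→1:  nop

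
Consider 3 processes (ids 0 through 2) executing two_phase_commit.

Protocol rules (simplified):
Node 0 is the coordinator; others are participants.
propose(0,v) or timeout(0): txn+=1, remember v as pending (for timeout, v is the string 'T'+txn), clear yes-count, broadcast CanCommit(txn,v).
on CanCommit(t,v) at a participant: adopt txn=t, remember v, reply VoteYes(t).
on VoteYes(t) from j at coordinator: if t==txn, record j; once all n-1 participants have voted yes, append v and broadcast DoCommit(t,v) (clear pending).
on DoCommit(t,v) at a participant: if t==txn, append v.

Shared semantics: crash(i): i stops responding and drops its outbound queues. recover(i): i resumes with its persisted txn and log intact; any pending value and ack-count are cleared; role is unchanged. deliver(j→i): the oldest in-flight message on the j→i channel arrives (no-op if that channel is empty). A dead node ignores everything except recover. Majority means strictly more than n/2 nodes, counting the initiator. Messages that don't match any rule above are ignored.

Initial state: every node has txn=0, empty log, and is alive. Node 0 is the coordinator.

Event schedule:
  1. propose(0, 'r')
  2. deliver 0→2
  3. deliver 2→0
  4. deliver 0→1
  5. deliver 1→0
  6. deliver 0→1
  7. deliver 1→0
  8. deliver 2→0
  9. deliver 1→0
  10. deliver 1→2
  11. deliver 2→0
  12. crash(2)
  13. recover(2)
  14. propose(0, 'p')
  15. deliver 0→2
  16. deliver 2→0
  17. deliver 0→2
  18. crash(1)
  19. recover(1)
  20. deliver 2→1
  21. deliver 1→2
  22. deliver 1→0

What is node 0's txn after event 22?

[1] propose(0,'r') → N0(coor t1 [-])
[2] deliver 0→2 → N2(part t1 [-])
[3] deliver 2→0 → ∅
[4] deliver 0→1 → N1(part t1 [-])
[5] deliver 1→0 → N0(coor t1 [r])
[6] deliver 0→1 → N1(part t1 [r])
[7] deliver 1→0 → ∅
[8] deliver 2→0 → ∅
[9] deliver 1→0 → ∅
[10] deliver 1→2 → ∅
[11] deliver 2→0 → ∅
[12] crash(2) → N2(✗part t1 [-])
[13] recover(2) → N2(part t1 [-])
[14] propose(0,'p') → N0(coor t2 [r])
[15] deliver 0→2 → N2(part t1 [r])
[16] deliver 2→0 → ∅
[17] deliver 0→2 → N2(part t2 [r])
[18] crash(1) → N1(✗part t1 [r])
[19] recover(1) → N1(part t1 [r])
[20] deliver 2→1 → ∅
[21] deliver 1→2 → ∅
[22] deliver 1→0 → ∅

2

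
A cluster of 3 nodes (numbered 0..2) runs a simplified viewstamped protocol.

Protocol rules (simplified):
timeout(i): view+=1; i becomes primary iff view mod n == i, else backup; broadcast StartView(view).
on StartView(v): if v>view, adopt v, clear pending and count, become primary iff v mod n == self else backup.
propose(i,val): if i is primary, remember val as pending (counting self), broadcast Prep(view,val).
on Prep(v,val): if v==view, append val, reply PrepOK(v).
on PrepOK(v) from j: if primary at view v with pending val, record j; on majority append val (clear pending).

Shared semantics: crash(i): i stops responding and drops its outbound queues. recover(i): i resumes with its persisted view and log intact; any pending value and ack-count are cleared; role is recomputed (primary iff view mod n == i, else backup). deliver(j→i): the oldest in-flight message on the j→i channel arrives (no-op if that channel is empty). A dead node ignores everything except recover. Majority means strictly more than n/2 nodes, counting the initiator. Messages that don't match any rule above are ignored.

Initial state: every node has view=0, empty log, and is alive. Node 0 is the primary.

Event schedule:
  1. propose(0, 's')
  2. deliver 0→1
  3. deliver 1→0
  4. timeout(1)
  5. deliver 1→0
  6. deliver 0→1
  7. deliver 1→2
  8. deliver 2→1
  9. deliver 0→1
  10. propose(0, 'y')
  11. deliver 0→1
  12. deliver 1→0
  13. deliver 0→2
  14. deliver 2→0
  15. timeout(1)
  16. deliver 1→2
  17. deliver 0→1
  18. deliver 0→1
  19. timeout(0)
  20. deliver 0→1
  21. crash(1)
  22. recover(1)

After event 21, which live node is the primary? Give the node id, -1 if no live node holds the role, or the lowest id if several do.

step 1 propose(0,'s'): —
step 2 deliver 0→1: 1={back,v=0,log=s}
step 3 deliver 1→0: 0={prim,v=0,log=s}
step 4 timeout(1): 1={prim,v=1,log=s}
step 5 deliver 1→0: 0={back,v=1,log=s}
step 6 deliver 0→1: —
step 7 deliver 1→2: 2={back,v=1,log=-}
step 8 deliver 2→1: —
step 9 deliver 0→1: —
step 10 propose(0,'y'): —
step 11 deliver 0→1: —
step 12 deliver 1→0: —
step 13 deliver 0→2: —
step 14 deliver 2→0: —
step 15 timeout(1): 1={back,v=2,log=s}
step 16 deliver 1→2: 2={prim,v=2,log=-}
step 17 deliver 0→1: —
step 18 deliver 0→1: —
step 19 timeout(0): 0={back,v=2,log=s}
step 20 deliver 0→1: —
step 21 crash(1): 1={✗back,v=2,log=s}

2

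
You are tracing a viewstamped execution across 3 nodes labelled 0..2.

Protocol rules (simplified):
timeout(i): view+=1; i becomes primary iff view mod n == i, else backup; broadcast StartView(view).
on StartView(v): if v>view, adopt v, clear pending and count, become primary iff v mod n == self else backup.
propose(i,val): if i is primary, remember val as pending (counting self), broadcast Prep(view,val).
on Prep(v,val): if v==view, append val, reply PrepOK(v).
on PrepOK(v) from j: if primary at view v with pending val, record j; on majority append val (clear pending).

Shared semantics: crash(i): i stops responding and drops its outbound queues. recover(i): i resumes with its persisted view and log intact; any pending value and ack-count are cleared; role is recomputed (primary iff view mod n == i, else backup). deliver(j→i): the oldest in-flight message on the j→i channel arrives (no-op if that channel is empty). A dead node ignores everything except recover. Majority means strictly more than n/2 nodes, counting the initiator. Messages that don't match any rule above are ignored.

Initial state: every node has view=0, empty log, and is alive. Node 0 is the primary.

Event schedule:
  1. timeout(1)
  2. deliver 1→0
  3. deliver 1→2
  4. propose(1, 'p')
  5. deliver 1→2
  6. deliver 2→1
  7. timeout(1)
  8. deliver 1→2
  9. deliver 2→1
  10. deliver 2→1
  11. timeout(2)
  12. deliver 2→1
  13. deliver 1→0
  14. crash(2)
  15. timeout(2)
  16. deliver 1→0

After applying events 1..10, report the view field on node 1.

2

e1 timeout(1): 1[prim,v=1,-]
e2 deliver 1→0: 0[back,v=1,-]
e3 deliver 1→2: 2[back,v=1,-]
e4 propose(1,'p'): ·
e5 deliver 1→2: 2[back,v=1,p]
e6 deliver 2→1: 1[prim,v=1,p]
e7 timeout(1): 1[back,v=2,p]
e8 deliver 1→2: 2[prim,v=2,p]
e9 deliver 2→1: ·
e10 deliver 2→1: ·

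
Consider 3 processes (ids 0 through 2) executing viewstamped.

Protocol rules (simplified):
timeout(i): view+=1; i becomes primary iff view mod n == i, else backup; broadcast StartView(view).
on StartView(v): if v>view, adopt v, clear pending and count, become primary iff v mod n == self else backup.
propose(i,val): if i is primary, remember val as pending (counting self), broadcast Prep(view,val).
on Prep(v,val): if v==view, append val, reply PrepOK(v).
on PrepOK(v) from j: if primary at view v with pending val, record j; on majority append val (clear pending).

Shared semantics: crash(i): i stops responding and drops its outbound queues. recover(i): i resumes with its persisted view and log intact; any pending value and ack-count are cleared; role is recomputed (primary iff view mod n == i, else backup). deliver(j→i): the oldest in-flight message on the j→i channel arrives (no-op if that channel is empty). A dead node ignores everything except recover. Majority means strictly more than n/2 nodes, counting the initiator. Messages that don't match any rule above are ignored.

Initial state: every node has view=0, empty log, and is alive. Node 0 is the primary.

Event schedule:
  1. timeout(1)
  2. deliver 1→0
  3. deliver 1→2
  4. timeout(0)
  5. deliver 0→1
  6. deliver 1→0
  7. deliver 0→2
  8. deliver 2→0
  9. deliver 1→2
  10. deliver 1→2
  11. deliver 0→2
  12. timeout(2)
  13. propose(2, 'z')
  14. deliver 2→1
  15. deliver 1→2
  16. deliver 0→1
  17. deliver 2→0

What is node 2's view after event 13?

e1 timeout(1): 1[prim,v=1,-]
e2 deliver 1→0: 0[back,v=1,-]
e3 deliver 1→2: 2[back,v=1,-]
e4 timeout(0): 0[back,v=2,-]
e5 deliver 0→1: 1[back,v=2,-]
e6 deliver 1→0: ·
e7 deliver 0→2: 2[prim,v=2,-]
e8 deliver 2→0: ·
e9 deliver 1→2: ·
e10 deliver 1→2: ·
e11 deliver 0→2: ·
e12 timeout(2): 2[back,v=3,-]
e13 propose(2,'z'): ·

3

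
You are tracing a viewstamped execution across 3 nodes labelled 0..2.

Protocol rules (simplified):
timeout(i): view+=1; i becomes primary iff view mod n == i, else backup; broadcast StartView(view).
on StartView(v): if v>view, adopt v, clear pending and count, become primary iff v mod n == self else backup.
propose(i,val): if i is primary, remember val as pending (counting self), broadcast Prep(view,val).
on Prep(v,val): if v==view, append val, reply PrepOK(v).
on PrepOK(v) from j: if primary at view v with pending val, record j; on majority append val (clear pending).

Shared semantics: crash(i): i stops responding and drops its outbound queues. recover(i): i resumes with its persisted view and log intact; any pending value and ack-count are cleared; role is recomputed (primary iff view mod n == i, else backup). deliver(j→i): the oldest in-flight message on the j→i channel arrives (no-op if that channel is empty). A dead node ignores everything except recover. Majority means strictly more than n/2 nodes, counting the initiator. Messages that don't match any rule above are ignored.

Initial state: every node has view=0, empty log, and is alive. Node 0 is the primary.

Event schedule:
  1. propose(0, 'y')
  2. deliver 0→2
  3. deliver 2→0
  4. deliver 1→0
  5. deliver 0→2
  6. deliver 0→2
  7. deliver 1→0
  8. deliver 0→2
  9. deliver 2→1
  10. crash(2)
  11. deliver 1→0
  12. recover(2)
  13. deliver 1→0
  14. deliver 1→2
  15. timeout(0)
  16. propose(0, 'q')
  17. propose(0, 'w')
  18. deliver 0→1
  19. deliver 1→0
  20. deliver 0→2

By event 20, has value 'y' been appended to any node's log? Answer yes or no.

yes

1. propose(0,'y'):  nop
2. deliver 0→2:  <2:back v0 y>
3. deliver 2→0:  <0:prim v0 y>
4. deliver 1→0:  nop
5. deliver 0→2:  nop
6. deliver 0→2:  nop
7. deliver 1→0:  nop
8. deliver 0→2:  nop
9. deliver 2→1:  nop
10. crash(2):  <2:✗back v0 y>
11. deliver 1→0:  nop
12. recover(2):  <2:back v0 y>
13. deliver 1→0:  nop
14. deliver 1→2:  nop
15. timeout(0):  <0:back v1 y>
16. propose(0,'q'):  nop
17. propose(0,'w'):  nop
18. deliver 0→1:  <1:back v0 y>
19. deliver 1→0:  nop
20. deliver 0→2:  <2:back v1 y>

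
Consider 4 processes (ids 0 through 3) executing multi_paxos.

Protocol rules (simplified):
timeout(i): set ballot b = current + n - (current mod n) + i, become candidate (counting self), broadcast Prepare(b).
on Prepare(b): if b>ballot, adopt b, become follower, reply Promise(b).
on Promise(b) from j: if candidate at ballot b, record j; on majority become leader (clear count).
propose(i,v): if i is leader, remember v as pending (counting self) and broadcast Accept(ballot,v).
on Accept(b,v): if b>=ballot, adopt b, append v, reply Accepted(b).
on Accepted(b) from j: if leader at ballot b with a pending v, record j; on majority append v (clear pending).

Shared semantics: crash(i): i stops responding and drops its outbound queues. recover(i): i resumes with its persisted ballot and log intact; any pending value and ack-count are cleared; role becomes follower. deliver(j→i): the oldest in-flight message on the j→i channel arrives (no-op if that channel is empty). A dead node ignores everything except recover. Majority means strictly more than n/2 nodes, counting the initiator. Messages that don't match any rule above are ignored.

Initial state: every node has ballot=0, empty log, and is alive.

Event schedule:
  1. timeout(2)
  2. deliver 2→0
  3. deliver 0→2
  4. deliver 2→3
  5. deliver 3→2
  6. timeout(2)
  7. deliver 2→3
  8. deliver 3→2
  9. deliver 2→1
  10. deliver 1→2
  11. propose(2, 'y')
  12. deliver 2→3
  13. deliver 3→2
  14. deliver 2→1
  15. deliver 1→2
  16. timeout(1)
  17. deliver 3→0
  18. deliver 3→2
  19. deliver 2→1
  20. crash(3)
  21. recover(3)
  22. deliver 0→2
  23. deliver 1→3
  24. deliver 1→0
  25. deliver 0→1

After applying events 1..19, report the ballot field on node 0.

6

[1] timeout(2) → N2(cand b6 [-])
[2] deliver 2→0 → N0(foll b6 [-])
[3] deliver 0→2 → ∅
[4] deliver 2→3 → N3(foll b6 [-])
[5] deliver 3→2 → N2(lead b6 [-])
[6] timeout(2) → N2(cand b10 [-])
[7] deliver 2→3 → N3(foll b10 [-])
[8] deliver 3→2 → ∅
[9] deliver 2→1 → N1(foll b6 [-])
[10] deliver 1→2 → ∅
[11] propose(2,'y') → ∅
[12] deliver 2→3 → ∅
[13] deliver 3→2 → ∅
[14] deliver 2→1 → N1(foll b10 [-])
[15] deliver 1→2 → N2(lead b10 [-])
[16] timeout(1) → N1(cand b13 [-])
[17] deliver 3→0 → ∅
[18] deliver 3→2 → ∅
[19] deliver 2→1 → ∅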